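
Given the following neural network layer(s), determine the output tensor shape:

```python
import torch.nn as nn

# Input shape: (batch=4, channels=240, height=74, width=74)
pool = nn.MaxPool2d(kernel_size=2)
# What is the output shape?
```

Input: (4, 240, 74, 74) -> Output: (4, 240, 37, 37)

Answer: (4, 240, 37, 37)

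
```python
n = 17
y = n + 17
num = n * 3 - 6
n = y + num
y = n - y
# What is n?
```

Trace:
`n = 17` → n = 17
`y = n + 17` → y = 34
`num = n * 3 - 6` → num = 45
`n = y + num` → n = 79
`y = n - y` → y = 45
So n = 79

Answer: 79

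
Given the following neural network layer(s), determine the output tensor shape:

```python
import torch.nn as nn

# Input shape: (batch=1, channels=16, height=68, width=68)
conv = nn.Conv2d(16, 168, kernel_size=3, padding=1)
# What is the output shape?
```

Input: (1, 16, 68, 68) -> Output: (1, 168, 68, 68)

Answer: (1, 168, 68, 68)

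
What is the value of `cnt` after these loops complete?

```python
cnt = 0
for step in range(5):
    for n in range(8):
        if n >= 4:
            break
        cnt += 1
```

Inner breaks at 4, outer runs 5 times
`cnt` takes the values: 0 → 1 → 2 → 3 → 4 → 5 → 6 → 7 → 8 → 9 → 10 → 11 → 12 → 13 → 14 → 15 → 16 → 17 → 18 → 19 → 20

Answer: 20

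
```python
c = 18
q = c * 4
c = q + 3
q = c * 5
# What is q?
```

Trace:
`c = 18` → c = 18
`q = c * 4` → q = 72
`c = q + 3` → c = 75
`q = c * 5` → q = 375
So q = 375

Answer: 375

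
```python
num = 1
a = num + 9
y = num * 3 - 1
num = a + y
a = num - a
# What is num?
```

Trace:
`num = 1` → num = 1
`a = num + 9` → a = 10
`y = num * 3 - 1` → y = 2
`num = a + y` → num = 12
`a = num - a` → a = 2
So num = 12

Answer: 12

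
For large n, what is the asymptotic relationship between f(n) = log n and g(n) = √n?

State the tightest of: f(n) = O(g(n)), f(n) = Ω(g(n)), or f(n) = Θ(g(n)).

log n vs √n: f(n) = O(g(n)) but not Ω(g(n)) — √n grows strictly faster than log n.

Answer: f(n) = O(g(n)) but not Ω(g(n)) — √n grows strictly faster than log n.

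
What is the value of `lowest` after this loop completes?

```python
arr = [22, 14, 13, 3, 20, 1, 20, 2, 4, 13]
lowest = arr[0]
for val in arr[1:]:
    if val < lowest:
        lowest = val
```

Minimum of [22, 14, 13, 3, 20, 1, 20, 2, 4, 13]
`lowest` takes the values: 22 → 14 → 13 → 3 → 1

Answer: 1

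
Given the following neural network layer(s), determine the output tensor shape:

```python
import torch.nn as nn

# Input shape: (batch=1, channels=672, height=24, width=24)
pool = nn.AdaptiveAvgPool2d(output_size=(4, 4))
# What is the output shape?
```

Input: (1, 672, 24, 24) -> Output: (1, 672, 4, 4)

Answer: (1, 672, 4, 4)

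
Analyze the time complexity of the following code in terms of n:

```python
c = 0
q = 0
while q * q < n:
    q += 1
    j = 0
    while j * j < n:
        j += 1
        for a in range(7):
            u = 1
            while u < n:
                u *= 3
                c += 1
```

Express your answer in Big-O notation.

Each loop level contributes: √n × √n × 1 × log n. Multiplying the contributions gives O(n log n).

Answer: O(n log n)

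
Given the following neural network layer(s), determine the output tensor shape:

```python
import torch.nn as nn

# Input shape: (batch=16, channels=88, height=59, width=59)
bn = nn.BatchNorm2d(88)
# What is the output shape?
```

Input: (16, 88, 59, 59) -> Output: (16, 88, 59, 59)

Answer: (16, 88, 59, 59)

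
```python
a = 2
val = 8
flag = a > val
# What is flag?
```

Trace:
`a = 2` → a = 2
`val = 8` → val = 8
`flag = a > val` → flag = False
So flag = False

Answer: False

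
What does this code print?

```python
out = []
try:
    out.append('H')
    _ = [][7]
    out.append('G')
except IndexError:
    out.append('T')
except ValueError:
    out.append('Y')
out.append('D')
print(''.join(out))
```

Execution trace: 'H' (try body) → 'T' (except IndexError) → 'D' (after the try/except). Output: HTD

Answer: HTD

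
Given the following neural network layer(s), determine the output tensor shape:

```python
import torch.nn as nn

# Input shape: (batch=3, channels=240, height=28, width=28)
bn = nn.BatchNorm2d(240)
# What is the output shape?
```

Input: (3, 240, 28, 28) -> Output: (3, 240, 28, 28)

Answer: (3, 240, 28, 28)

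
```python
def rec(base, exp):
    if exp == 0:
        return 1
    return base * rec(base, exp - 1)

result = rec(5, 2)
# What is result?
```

rec(5, 2) = 5 * 5 = 25

Answer: 25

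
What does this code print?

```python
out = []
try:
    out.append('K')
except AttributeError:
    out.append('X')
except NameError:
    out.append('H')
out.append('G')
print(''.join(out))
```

Execution trace: 'K' (try body, no exception) → 'G' (after the try/except). Output: KG

Answer: KG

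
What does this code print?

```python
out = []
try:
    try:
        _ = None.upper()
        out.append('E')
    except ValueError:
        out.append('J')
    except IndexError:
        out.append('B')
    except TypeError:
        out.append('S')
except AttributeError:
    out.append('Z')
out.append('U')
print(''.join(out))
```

Execution trace: 'Z' (outer except AttributeError) → 'U' (after the try/except). Output: ZU

Answer: ZU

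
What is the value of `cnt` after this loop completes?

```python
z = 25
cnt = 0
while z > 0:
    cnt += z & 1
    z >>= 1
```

Count set bits in 25 (binary: 0b11001)
`cnt` takes the values: 0 → 1 → 2 → 3

Answer: 3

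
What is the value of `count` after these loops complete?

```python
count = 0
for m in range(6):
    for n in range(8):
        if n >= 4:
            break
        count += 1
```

Inner breaks at 4, outer runs 6 times
`count` takes the values: 0 → 1 → 2 → 3 → 4 → 5 → 6 → 7 → 8 → 9 → 10 → 11 → 12 → 13 → 14 → 15 → 16 → 17 → 18 → 19 → 20 → 21 → 22 → 23 → 24

Answer: 24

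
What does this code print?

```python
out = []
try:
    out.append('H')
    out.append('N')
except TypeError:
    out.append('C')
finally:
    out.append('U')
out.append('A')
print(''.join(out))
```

Execution trace: 'H' (try body) → 'N' (try body, no exception) → 'U' (finally) → 'A' (after the try/except). Output: HNUA

Answer: HNUA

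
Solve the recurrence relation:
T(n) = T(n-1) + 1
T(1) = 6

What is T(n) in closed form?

Unrolling: T(n) = T(1) + 1·(n-1) = 6 + 1(n-1) = n + 5.

Answer: T(n) = n + 5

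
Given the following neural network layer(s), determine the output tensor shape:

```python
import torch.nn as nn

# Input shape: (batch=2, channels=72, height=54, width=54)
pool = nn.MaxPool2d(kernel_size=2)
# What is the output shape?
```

Input: (2, 72, 54, 54) -> Output: (2, 72, 27, 27)

Answer: (2, 72, 27, 27)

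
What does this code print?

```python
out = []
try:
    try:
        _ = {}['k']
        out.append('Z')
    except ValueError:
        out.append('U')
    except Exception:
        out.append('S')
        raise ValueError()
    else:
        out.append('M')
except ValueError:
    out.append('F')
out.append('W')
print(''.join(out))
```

Execution trace: 'S' (inner except Exception) → 'F' (outer except ValueError) → 'W' (after the try/except). Output: SFW

Answer: SFW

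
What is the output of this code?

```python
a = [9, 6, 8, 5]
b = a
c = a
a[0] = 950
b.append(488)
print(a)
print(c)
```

Key concept: multiple aliases.
Step by step:
`a = [9, 6, 8, 5]` → a = [9, 6, 8, 5]
`b = a` → b = [9, 6, 8, 5] (same object as a)
`c = a` → c = [9, 6, 8, 5] (same object as a, b)
`a[0] = 950` → a = [950, 6, 8, 5] (same object as b, c); b = [950, 6, 8, 5] (same object as a, c); c = [950, 6, 8, 5] (same object as a, b)
`b.append(488)` → a = [950, 6, 8, 5, 488] (same object as b, c); b = [950, 6, 8, 5, 488] (same object as a, c); c = [950, 6, 8, 5, 488] (same object as a, b)
`print(a)` → prints [950, 6, 8, 5, 488]
`print(c)` → prints [950, 6, 8, 5, 488]

Answer:
[950, 6, 8, 5, 488]
[950, 6, 8, 5, 488]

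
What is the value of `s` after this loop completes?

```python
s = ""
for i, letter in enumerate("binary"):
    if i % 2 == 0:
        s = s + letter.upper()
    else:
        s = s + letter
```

Uppercase even positions in 'binary'
`s` takes the values: "" → "B" → "Bi" → "BiN" → "BiNa" → "BiNaR" → "BiNaRy"

Answer: "BiNaRy"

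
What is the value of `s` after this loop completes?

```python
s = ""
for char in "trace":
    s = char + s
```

Reverse 'trace'
`s` takes the values: "" → "t" → "rt" → "art" → "cart" → "ecart"

Answer: "ecart"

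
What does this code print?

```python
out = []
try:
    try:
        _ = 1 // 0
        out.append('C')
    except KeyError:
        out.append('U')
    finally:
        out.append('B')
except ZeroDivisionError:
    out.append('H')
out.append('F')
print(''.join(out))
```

Execution trace: 'B' (finally) → 'H' (outer except ZeroDivisionError) → 'F' (after the try/except). Output: BHF

Answer: BHF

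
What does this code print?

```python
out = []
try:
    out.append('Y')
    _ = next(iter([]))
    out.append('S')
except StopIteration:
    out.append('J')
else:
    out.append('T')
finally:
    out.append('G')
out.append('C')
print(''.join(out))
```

Execution trace: 'Y' (try body) → 'J' (except StopIteration) → 'G' (finally) → 'C' (after the try/except). Output: YJGC

Answer: YJGC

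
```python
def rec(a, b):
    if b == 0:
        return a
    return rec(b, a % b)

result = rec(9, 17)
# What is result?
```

rec(9, 17) -> rec(17, 9) -> rec(9, 8) -> rec(8, 1) -> rec(1, 0) -> 1

Answer: 1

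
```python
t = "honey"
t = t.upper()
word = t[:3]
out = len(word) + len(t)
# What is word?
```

Trace:
`t = "honey"` → t = 'honey'
`t = t.upper()` → t = 'HONEY'
`word = t[:3]` → word = 'HON'
`out = len(word) + len(t)` → out = 8
So word = 'HON'

Answer: 'HON'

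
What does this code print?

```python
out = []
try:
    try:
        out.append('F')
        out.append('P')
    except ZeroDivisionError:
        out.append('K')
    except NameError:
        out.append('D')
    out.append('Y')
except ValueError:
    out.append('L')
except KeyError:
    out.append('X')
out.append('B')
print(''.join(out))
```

Execution trace: 'F' (inner try body) → 'P' (inner try body, no exception) → 'Y' (try body, no exception) → 'B' (after the try/except). Output: FPYB

Answer: FPYB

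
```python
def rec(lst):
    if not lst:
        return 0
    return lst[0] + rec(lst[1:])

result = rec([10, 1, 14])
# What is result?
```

10 + 1 + 14 + 0 = 25

Answer: 25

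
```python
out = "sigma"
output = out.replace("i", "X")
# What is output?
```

Trace:
`out = "sigma"` → out = 'sigma'
`output = out.replace("i", "X")` → output = 'sXgma'
So output = 'sXgma'

Answer: 'sXgma'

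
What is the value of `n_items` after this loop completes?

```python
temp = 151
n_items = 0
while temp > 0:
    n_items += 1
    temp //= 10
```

Count digits by repeated division by 10
`n_items` takes the values: 0 → 1 → 2 → 3

Answer: 3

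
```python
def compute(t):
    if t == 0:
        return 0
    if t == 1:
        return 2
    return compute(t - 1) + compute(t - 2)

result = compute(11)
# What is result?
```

Build up from base cases: compute(0)=0, compute(1)=2, compute(2)=2, compute(3)=4, compute(4)=6, compute(5)=10, compute(6)=16, ..., compute(11)=178

Answer: 178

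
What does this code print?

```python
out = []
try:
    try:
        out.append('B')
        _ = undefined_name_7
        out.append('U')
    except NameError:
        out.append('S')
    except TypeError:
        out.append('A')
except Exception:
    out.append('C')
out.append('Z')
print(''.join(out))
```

Execution trace: 'B' (inner try body) → 'S' (inner except NameError) → 'Z' (after the try/except). Output: BSZ

Answer: BSZ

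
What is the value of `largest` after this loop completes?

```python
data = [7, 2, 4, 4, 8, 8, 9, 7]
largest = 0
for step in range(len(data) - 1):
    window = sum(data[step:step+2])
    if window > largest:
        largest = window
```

Max sum of 2-element window in [7, 2, 4, 4, 8, 8, 9, 7]
`largest` takes the values: 0 → 9 → 12 → 16 → 17

Answer: 17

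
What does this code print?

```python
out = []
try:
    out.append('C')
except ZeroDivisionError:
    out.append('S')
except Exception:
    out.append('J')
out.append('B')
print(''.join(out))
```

Execution trace: 'C' (try body, no exception) → 'B' (after the try/except). Output: CB

Answer: CB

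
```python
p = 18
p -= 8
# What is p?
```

Trace:
`p = 18` → p = 18
`p -= 8` → p = 10
So p = 10

Answer: 10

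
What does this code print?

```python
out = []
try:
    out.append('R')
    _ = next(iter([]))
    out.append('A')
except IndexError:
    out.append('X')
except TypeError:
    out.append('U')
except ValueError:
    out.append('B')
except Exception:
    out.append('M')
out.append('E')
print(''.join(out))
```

Execution trace: 'R' (try body) → 'M' (except Exception) → 'E' (after the try/except). Output: RME

Answer: RME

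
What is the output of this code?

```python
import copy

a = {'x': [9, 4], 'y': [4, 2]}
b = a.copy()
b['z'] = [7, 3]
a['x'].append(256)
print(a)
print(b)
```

Key concept: shallow copy of dict with mutable values.
Step by step:
`a = {'x': [9, 4], 'y': [4, 2]}` → a = {'x': [9, 4], 'y': [4, 2]}
`b = a.copy()` → b = {'x': [9, 4], 'y': [4, 2]}
`b['z'] = [7, 3]` → b = {'x': [9, 4], 'y': [4, 2], 'z': [7, 3]}
`a['x'].append(256)` → a = {'x': [9, 4, 256], 'y': [4, 2]}; b = {'x': [9, 4, 256], 'y': [4, 2], 'z': [7, 3]}
`print(a)` → prints {'x': [9, 4, 256], 'y': [4, 2]}
`print(b)` → prints {'x': [9, 4, 256], 'y': [4, 2], 'z': [7, 3]}

Answer:
{'x': [9, 4, 256], 'y': [4, 2]}
{'x': [9, 4, 256], 'y': [4, 2], 'z': [7, 3]}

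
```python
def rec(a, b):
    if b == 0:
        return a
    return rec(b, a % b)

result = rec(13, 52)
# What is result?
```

rec(13, 52) -> rec(52, 13) -> rec(13, 0) -> 13

Answer: 13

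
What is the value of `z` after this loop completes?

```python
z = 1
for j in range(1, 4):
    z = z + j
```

Start at 1, add 1 through 3
`z` takes the values: 1 → 2 → 4 → 7

Answer: 7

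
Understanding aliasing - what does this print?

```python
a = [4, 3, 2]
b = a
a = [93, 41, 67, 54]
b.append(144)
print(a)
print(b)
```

Key concept: rebinding vs mutation: a is rebound to a new list, b still points at the original.
Step by step:
`a = [4, 3, 2]` → a = [4, 3, 2]
`b = a` → b = [4, 3, 2] (same object as a)
`a = [93, 41, 67, 54]` → a = [93, 41, 67, 54]
`b.append(144)` → b = [4, 3, 2, 144]
`print(a)` → prints [93, 41, 67, 54]
`print(b)` → prints [4, 3, 2, 144]

Answer:
[93, 41, 67, 54]
[4, 3, 2, 144]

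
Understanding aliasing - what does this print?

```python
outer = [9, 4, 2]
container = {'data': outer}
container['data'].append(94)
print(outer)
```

Key concept: dict holds reference to list.
Step by step:
`outer = [9, 4, 2]` → outer = [9, 4, 2]
`container = {'data': outer}` → container = {'data': [9, 4, 2]}
`container['data'].append(94)` → outer = [9, 4, 2, 94]; container = {'data': [9, 4, 2, 94]}
`print(outer)` → prints [9, 4, 2, 94]

Answer: [9, 4, 2, 94]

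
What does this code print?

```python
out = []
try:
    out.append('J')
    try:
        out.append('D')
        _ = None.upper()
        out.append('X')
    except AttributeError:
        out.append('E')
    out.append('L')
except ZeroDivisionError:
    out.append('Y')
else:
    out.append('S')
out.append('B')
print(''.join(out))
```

Execution trace: 'J' (try body) → 'D' (inner try body) → 'E' (inner except AttributeError) → 'L' (try body, no exception) → 'S' (else) → 'B' (after the try/except). Output: JDELSB

Answer: JDELSB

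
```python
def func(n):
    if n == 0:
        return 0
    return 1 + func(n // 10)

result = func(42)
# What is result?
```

Count of digits of 42: 2

Answer: 2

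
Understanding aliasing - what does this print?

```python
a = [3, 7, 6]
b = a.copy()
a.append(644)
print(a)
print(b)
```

Key concept: list.copy() creates independent copy.
Step by step:
`a = [3, 7, 6]` → a = [3, 7, 6]
`b = a.copy()` → b = [3, 7, 6]
`a.append(644)` → a = [3, 7, 6, 644]
`print(a)` → prints [3, 7, 6, 644]
`print(b)` → prints [3, 7, 6]

Answer:
[3, 7, 6, 644]
[3, 7, 6]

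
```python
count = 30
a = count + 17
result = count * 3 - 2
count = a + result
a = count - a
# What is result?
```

Trace:
`count = 30` → count = 30
`a = count + 17` → a = 47
`result = count * 3 - 2` → result = 88
`count = a + result` → count = 135
`a = count - a` → a = 88
So result = 88

Answer: 88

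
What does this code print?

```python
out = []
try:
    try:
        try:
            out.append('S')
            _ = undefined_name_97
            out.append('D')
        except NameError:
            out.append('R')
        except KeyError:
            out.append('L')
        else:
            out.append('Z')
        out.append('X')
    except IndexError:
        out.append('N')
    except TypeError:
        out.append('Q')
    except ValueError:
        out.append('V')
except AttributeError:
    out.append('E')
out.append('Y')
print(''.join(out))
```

Execution trace: 'S' (inner try body) → 'R' (inner except NameError) → 'X' (try body, no exception) → 'Y' (after the try/except). Output: SRXY

Answer: SRXY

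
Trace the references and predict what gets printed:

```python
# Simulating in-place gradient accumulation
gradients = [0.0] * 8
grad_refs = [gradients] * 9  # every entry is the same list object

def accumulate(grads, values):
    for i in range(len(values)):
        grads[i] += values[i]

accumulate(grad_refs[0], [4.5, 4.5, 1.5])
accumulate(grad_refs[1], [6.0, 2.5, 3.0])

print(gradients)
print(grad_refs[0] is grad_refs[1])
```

Key concept: gradient accumulation aliasing.
Step by step:
`gradients = [0.0] * 8` → gradients = [0.0, 0.0, 0.0, 0.0, 0.0, 0.0, 0.0, 0.0]
`grad_refs = [gradients] * 9` → grad_refs = [[0.0, 0.0, 0.0, 0.0, 0.0, 0.0, 0.0, 0.0], [0.0, 0.0, 0.0, 0.0, 0.0, 0.0, 0.0, 0.0], [0.0, 0.0, 0.0, 0.0, 0.0, 0.0, 0.0, 0.0], [0.0, 0.0, 0.0, 0.0, 0.0, 0.0, 0.0, 0.0], [0.0, 0.0, 0.0, 0.0, 0.0, 0.0, 0.0, 0.0], [0.0, 0.0, 0.0, 0.0, 0.0, 0.0, 0.0, 0.0], [0.0, 0.0, 0.0, 0.0, 0.0, 0.0, 0.0, 0.0], [0.0, 0.0, 0.0, 0.0, 0.0, 0.0, 0.0, 0.0], [0.0, 0.0, 0.0, 0.0, 0.0, 0.0, 0.0, 0.0]]
`accumulate(grad_refs[0], [4.5, 4.5, 1.5])` → gradients = [4.5, 4.5, 1.5, 0.0, 0.0, 0.0, 0.0, 0.0]; grad_refs = [[4.5, 4.5, 1.5, 0.0, 0.0, 0.0, 0.0, 0.0], [4.5, 4.5, 1.5, 0.0, 0.0, 0.0, 0.0, 0.0], [4.5, 4.5, 1.5, 0.0, 0.0, 0.0, 0.0, 0.0], [4.5, 4.5, 1.5, 0.0, 0.0, 0.0, 0.0, 0.0], [4.5, 4.5, 1.5, 0.0, 0.0, 0.0, 0.0, 0.0], [4.5, 4.5, 1.5, 0.0, 0.0, 0.0, 0.0, 0.0], [4.5, 4.5, 1.5, 0.0, 0.0, 0.0, 0.0, 0.0], [4.5, 4.5, 1.5, 0.0, 0.0, 0.0, 0.0, 0.0], [4.5, 4.5, 1.5, 0.0, 0.0, 0.0, 0.0, 0.0]]
`accumulate(grad_refs[1], [6.0, 2.5, 3.0])` → gradients = [10.5, 7.0, 4.5, 0.0, 0.0, 0.0, 0.0, 0.0]; grad_refs = [[10.5, 7.0, 4.5, 0.0, 0.0, 0.0, 0.0, 0.0], [10.5, 7.0, 4.5, 0.0, 0.0, 0.0, 0.0, 0.0], [10.5, 7.0, 4.5, 0.0, 0.0, 0.0, 0.0, 0.0], [10.5, 7.0, 4.5, 0.0, 0.0, 0.0, 0.0, 0.0], [10.5, 7.0, 4.5, 0.0, 0.0, 0.0, 0.0, 0.0], [10.5, 7.0, 4.5, 0.0, 0.0, 0.0, 0.0, 0.0], [10.5, 7.0, 4.5, 0.0, 0.0, 0.0, 0.0, 0.0], [10.5, 7.0, 4.5, 0.0, 0.0, 0.0, 0.0, 0.0], [10.5, 7.0, 4.5, 0.0, 0.0, 0.0, 0.0, 0.0]]
`print(gradients)` → prints [10.5, 7.0, 4.5, 0.0, 0.0, 0.0, 0.0, 0.0]
`print(grad_refs[0] is grad_refs[1])` → prints True

Answer:
[10.5, 7.0, 4.5, 0.0, 0.0, 0.0, 0.0, 0.0]
True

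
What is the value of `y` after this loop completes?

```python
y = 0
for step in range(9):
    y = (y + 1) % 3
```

Increment mod 3, 9 times = 0
`y` takes the values: 0 → 1 → 2 → 0 → 1 → 2 → 0 → 1 → 2 → 0

Answer: 0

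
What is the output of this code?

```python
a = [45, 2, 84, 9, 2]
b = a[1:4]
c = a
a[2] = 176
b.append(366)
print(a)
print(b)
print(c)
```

Key concept: slice vs alias.
Step by step:
`a = [45, 2, 84, 9, 2]` → a = [45, 2, 84, 9, 2]
`b = a[1:4]` → b = [2, 84, 9]
`c = a` → c = [45, 2, 84, 9, 2] (same object as a)
`a[2] = 176` → a = [45, 2, 176, 9, 2] (same object as c); c = [45, 2, 176, 9, 2] (same object as a)
`b.append(366)` → b = [2, 84, 9, 366]
`print(a)` → prints [45, 2, 176, 9, 2]
`print(b)` → prints [2, 84, 9, 366]
`print(c)` → prints [45, 2, 176, 9, 2]

Answer:
[45, 2, 176, 9, 2]
[2, 84, 9, 366]
[45, 2, 176, 9, 2]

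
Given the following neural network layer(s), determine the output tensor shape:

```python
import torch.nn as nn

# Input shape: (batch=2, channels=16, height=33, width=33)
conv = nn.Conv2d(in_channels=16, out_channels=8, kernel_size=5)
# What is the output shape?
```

Input: (2, 16, 33, 33) -> Output: (2, 8, 29, 29)

Answer: (2, 8, 29, 29)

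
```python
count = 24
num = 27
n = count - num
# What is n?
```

Trace:
`count = 24` → count = 24
`num = 27` → num = 27
`n = count - num` → n = -3
So n = -3

Answer: -3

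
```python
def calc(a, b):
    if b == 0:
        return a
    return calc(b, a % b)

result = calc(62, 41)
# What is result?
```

calc(62, 41) -> calc(41, 21) -> calc(21, 20) -> calc(20, 1) -> calc(1, 0) -> 1

Answer: 1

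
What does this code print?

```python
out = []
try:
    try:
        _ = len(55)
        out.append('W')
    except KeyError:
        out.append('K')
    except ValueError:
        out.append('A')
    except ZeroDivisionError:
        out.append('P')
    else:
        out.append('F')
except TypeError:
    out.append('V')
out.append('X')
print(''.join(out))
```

Execution trace: 'V' (outer except TypeError) → 'X' (after the try/except). Output: VX

Answer: VX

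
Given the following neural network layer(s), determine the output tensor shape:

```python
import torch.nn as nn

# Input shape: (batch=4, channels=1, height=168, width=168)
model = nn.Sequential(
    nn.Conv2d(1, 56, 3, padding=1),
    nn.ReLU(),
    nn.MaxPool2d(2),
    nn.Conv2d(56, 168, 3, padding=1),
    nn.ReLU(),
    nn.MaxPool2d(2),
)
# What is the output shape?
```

Input: (4, 1, 168, 168) -> after first Conv2d: (4, 56, 168, 168) -> after first MaxPool2d: (4, 56, 84, 84) -> after second Conv2d: (4, 168, 84, 84) -> Output: (4, 168, 42, 42)

Answer: (4, 168, 42, 42)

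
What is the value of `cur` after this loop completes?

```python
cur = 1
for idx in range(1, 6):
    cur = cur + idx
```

Start at 1, add 1 through 5
`cur` takes the values: 1 → 2 → 4 → 7 → 11 → 16

Answer: 16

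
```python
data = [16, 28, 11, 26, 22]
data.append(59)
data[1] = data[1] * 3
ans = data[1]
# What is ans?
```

Trace:
`data = [16, 28, 11, 26, 22]` → data = [16, 28, 11, 26, 22]
`data.append(59)` → data = [16, 28, 11, 26, 22, 59]
`data[1] = data[1] * 3` → data = [16, 84, 11, 26, 22, 59]
`ans = data[1]` → ans = 84
So ans = 84

Answer: 84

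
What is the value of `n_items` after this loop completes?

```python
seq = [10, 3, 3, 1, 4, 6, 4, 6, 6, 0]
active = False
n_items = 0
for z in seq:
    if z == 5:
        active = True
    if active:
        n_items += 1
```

Count elements after first 5 in [10, 3, 3, 1, 4, 6, 4, 6, 6, 0]
`n_items` takes the values: 0

Answer: 0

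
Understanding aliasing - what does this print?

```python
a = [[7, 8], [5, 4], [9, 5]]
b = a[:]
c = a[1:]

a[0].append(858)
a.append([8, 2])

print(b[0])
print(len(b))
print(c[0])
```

Key concept: slice with nested mutation.
Step by step:
`a = [[7, 8], [5, 4], [9, 5]]` → a = [[7, 8], [5, 4], [9, 5]]
`b = a[:]` → b = [[7, 8], [5, 4], [9, 5]]
`c = a[1:]` → c = [[5, 4], [9, 5]]
`a[0].append(858)` → a = [[7, 8, 858], [5, 4], [9, 5]]; b = [[7, 8, 858], [5, 4], [9, 5]]
`a.append([8, 2])` → a = [[7, 8, 858], [5, 4], [9, 5], [8, 2]]
`print(b[0])` → prints [7, 8, 858]
`print(len(b))` → prints 3
`print(c[0])` → prints [5, 4]

Answer:
[7, 8, 858]
3
[5, 4]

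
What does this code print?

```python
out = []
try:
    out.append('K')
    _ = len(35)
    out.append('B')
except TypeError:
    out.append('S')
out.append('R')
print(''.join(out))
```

Execution trace: 'K' (try body) → 'S' (except TypeError) → 'R' (after the try/except). Output: KSR

Answer: KSR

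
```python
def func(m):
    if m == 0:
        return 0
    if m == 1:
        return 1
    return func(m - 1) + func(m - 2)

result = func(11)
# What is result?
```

Build up from base cases: func(0)=0, func(1)=1, func(2)=1, func(3)=2, func(4)=3, func(5)=5, func(6)=8, ..., func(11)=89

Answer: 89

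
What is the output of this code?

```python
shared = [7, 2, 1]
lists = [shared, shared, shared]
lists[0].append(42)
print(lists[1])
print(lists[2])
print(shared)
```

Key concept: list of same reference.
Step by step:
`shared = [7, 2, 1]` → shared = [7, 2, 1]
`lists = [shared, shared, shared]` → lists = [[7, 2, 1], [7, 2, 1], [7, 2, 1]]
`lists[0].append(42)` → shared = [7, 2, 1, 42]; lists = [[7, 2, 1, 42], [7, 2, 1, 42], [7, 2, 1, 42]]
`print(lists[1])` → prints [7, 2, 1, 42]
`print(lists[2])` → prints [7, 2, 1, 42]
`print(shared)` → prints [7, 2, 1, 42]

Answer:
[7, 2, 1, 42]
[7, 2, 1, 42]
[7, 2, 1, 42]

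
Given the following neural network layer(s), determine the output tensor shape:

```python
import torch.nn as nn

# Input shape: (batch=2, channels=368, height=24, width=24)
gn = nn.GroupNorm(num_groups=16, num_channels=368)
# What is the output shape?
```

Input: (2, 368, 24, 24) -> Output: (2, 368, 24, 24)

Answer: (2, 368, 24, 24)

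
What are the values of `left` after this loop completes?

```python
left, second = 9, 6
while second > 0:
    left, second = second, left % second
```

GCD of 9 and 6
`left` takes the values: 9 → 6 → 3

Answer: 3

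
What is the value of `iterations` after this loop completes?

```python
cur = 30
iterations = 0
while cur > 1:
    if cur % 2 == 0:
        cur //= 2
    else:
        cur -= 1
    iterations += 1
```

Steps to reduce 30 to 1
`iterations` takes the values: 0 → 1 → 2 → 3 → 4 → 5 → 6 → 7

Answer: 7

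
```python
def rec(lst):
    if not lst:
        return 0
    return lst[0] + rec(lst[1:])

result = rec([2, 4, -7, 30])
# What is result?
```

2 + 4 + (-7) + 30 + 0 = 29

Answer: 29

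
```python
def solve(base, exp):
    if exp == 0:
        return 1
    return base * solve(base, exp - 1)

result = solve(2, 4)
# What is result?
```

solve(2, 4) = 2 * 2 * 2 * 2 = 16

Answer: 16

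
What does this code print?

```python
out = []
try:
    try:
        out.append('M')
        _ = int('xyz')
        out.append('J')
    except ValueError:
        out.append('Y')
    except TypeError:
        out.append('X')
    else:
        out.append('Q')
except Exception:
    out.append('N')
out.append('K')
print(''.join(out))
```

Execution trace: 'M' (inner try body) → 'Y' (inner except ValueError) → 'K' (after the try/except). Output: MYK

Answer: MYK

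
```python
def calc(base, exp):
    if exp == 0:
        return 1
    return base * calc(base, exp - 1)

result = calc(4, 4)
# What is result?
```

calc(4, 4) = 4 * 4 * 4 * 4 = 256

Answer: 256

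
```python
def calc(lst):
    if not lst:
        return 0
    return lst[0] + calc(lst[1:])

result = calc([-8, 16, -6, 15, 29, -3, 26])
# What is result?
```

(-8) + 16 + (-6) + 15 + 29 + (-3) + 26 + 0 = 69

Answer: 69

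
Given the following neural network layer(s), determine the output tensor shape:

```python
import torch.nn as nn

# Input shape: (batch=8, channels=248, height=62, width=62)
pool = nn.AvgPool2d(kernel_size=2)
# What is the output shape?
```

Input: (8, 248, 62, 62) -> Output: (8, 248, 31, 31)

Answer: (8, 248, 31, 31)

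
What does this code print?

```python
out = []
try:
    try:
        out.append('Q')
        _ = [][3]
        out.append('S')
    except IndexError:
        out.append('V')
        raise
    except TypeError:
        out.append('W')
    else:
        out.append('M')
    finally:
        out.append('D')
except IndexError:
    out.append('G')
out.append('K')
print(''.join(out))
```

Execution trace: 'Q' (try body) → 'V' (except IndexError) → 'D' (finally) → 'G' (outer except IndexError) → 'K' (after the try/except). Output: QVDGK

Answer: QVDGK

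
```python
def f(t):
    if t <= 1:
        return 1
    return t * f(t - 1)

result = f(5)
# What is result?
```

f(5) = 5 * 4 * 3 * 2 * 1 = 120

Answer: 120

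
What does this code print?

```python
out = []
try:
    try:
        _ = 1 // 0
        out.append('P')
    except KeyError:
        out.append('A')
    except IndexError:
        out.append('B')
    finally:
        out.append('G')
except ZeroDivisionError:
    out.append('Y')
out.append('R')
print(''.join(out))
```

Execution trace: 'G' (finally) → 'Y' (outer except ZeroDivisionError) → 'R' (after the try/except). Output: GYR

Answer: GYR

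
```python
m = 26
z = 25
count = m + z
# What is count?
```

Trace:
`m = 26` → m = 26
`z = 25` → z = 25
`count = m + z` → count = 51
So count = 51

Answer: 51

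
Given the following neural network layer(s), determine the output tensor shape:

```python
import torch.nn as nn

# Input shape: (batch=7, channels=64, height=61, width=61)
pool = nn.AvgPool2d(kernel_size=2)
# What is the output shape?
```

Input: (7, 64, 61, 61) -> Output: (7, 64, 30, 30)

Answer: (7, 64, 30, 30)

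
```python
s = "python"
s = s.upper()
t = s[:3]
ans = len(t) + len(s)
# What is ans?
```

Trace:
`s = "python"` → s = 'python'
`s = s.upper()` → s = 'PYTHON'
`t = s[:3]` → t = 'PYT'
`ans = len(t) + len(s)` → ans = 9
So ans = 9

Answer: 9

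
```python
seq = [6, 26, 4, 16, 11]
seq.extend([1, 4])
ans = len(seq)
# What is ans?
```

Trace:
`seq = [6, 26, 4, 16, 11]` → seq = [6, 26, 4, 16, 11]
`seq.extend([1, 4])` → seq = [6, 26, 4, 16, 11, 1, 4]
`ans = len(seq)` → ans = 7
So ans = 7

Answer: 7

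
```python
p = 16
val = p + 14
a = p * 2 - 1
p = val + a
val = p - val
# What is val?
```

Trace:
`p = 16` → p = 16
`val = p + 14` → val = 30
`a = p * 2 - 1` → a = 31
`p = val + a` → p = 61
`val = p - val` → val = 31
So val = 31

Answer: 31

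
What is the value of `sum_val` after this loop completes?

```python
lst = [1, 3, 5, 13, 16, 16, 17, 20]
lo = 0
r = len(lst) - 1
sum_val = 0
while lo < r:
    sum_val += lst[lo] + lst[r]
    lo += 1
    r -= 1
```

Sum of pairs from ends
`sum_val` takes the values: 0 → 21 → 41 → 62 → 91

Answer: 91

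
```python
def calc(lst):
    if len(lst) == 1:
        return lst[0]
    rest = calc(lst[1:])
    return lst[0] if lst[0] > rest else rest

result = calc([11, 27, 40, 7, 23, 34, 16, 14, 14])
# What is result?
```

Recursive max over [11, 27, 40, 7, 23, 34, 16, 14, 14] = 40

Answer: 40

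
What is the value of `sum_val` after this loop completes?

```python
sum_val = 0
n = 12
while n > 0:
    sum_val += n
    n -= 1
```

Sum 12 down to 1
`sum_val` takes the values: 0 → 12 → 23 → 33 → 42 → 50 → 57 → 63 → 68 → 72 → 75 → 77 → 78

Answer: 78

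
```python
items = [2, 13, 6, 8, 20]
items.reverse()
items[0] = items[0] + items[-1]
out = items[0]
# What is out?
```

Trace:
`items = [2, 13, 6, 8, 20]` → items = [2, 13, 6, 8, 20]
`items.reverse()` → items = [20, 8, 6, 13, 2]
`items[0] = items[0] + items[-1]` → items = [22, 8, 6, 13, 2]
`out = items[0]` → out = 22
So out = 22

Answer: 22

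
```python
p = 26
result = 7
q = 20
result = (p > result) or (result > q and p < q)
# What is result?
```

Trace:
`p = 26` → p = 26
`result = 7` → result = 7
`q = 20` → q = 20
`result = (p > result) or (result > q and p < q)` → result = True
So result = True

Answer: True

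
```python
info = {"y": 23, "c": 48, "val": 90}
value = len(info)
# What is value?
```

Trace:
`info = {"y": 23, "c": 48, "val": 90}` → info = {'y': 23, 'c': 48, 'val': 90}
`value = len(info)` → value = 3
So value = 3

Answer: 3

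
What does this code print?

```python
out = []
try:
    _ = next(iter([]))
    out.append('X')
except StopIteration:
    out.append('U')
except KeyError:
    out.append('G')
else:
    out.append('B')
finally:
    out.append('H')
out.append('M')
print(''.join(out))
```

Execution trace: 'U' (except StopIteration) → 'H' (finally) → 'M' (after the try/except). Output: UHM

Answer: UHM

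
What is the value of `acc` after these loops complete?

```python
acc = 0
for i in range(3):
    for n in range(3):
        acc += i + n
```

Sum of all i+n for i,n in 3x3
`acc` takes the values: 0 → 1 → 3 → 4 → 6 → 9 → 11 → 14 → 18

Answer: 18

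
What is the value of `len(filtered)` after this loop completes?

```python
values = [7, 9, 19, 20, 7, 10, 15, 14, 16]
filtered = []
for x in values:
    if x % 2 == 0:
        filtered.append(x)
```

Count even numbers in [7, 9, 19, 20, 7, 10, 15, 14, 16]
`filtered` takes the values: [] → [20] → [20, 10] → [20, 10, 14] → [20, 10, 14, 16]
So `len(filtered)` = 4

Answer: 4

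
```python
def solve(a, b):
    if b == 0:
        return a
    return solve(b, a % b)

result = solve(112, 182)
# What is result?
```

solve(112, 182) -> solve(182, 112) -> solve(112, 70) -> solve(70, 42) -> solve(42, 28) -> solve(28, 14) -> solve(14, 0) -> 14

Answer: 14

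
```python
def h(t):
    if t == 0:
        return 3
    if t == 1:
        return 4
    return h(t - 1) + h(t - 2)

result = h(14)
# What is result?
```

Build up from base cases: h(0)=3, h(1)=4, h(2)=7, h(3)=11, h(4)=18, h(5)=29, h(6)=47, ..., h(14)=2207

Answer: 2207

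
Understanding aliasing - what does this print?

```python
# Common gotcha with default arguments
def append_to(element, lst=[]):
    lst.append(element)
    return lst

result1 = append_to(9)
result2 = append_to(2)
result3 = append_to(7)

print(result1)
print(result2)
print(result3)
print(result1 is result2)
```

Key concept: mutable default argument gotcha.
Step by step:
`result1 = append_to(9)` → result1 = [9]
`result2 = append_to(2)` → result1 = [9, 2] (same object as result2); result2 = [9, 2] (same object as result1)
`result3 = append_to(7)` → result1 = [9, 2, 7] (same object as result2, result3); result2 = [9, 2, 7] (same object as result1, result3); result3 = [9, 2, 7] (same object as result1, result2)
`print(result1)` → prints [9, 2, 7]
`print(result2)` → prints [9, 2, 7]
`print(result3)` → prints [9, 2, 7]
`print(result1 is result2)` → prints True

Answer:
[9, 2, 7]
[9, 2, 7]
[9, 2, 7]
True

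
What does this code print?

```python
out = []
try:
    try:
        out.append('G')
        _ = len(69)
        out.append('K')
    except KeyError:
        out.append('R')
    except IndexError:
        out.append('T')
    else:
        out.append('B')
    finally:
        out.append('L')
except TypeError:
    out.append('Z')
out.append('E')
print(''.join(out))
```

Execution trace: 'G' (try body) → 'L' (finally) → 'Z' (outer except TypeError) → 'E' (after the try/except). Output: GLZE

Answer: GLZE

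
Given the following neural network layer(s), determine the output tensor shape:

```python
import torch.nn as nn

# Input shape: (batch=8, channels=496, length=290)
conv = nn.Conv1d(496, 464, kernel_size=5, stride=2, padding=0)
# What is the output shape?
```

Input: (8, 496, 290) -> Output: (8, 464, 143)

Answer: (8, 464, 143)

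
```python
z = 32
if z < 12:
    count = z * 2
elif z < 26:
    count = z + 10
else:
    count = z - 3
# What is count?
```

Trace:
`z = 32` → z = 32
`if z < 12: ...` → z < 12 is False, z < 26 is False, take else branch → count = 29
So count = 29

Answer: 29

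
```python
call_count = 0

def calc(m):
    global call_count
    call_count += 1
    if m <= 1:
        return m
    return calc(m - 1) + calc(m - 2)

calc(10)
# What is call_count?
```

Calls(m) = 1 + Calls(m-1) + Calls(m-2); Calls(0)=Calls(1)=1. For m=10 this gives 177.

Answer: 177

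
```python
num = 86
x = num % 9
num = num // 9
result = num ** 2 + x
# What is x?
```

Trace:
`num = 86` → num = 86
`x = num % 9` → x = 5
`num = num // 9` → num = 9
`result = num ** 2 + x` → result = 86
So x = 5

Answer: 5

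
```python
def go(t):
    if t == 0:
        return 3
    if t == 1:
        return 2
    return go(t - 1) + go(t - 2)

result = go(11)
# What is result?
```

Build up from base cases: go(0)=3, go(1)=2, go(2)=5, go(3)=7, go(4)=12, go(5)=19, go(6)=31, ..., go(11)=343

Answer: 343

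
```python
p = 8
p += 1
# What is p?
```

Trace:
`p = 8` → p = 8
`p += 1` → p = 9
So p = 9

Answer: 9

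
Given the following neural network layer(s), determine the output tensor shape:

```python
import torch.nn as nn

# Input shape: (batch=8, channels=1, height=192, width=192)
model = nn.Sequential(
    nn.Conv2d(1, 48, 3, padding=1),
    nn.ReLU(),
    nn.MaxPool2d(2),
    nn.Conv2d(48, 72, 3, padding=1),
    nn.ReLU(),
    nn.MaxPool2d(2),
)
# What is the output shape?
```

Input: (8, 1, 192, 192) -> after first Conv2d: (8, 48, 192, 192) -> after first MaxPool2d: (8, 48, 96, 96) -> after second Conv2d: (8, 72, 96, 96) -> Output: (8, 72, 48, 48)

Answer: (8, 72, 48, 48)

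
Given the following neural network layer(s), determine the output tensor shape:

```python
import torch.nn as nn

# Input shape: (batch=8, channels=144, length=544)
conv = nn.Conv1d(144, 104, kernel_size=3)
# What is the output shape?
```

Input: (8, 144, 544) -> Output: (8, 104, 542)

Answer: (8, 104, 542)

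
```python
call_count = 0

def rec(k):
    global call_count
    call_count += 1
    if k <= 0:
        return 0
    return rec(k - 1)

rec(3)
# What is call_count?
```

Linear recursion stepping by 1: 4 calls from k=3 down to ≤0.

Answer: 4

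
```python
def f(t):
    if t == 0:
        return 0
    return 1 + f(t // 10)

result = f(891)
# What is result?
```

Count of digits of 891: 3

Answer: 3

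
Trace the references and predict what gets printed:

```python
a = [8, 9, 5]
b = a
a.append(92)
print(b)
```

Key concept: basic list aliasing.
Step by step:
`a = [8, 9, 5]` → a = [8, 9, 5]
`b = a` → b = [8, 9, 5] (same object as a)
`a.append(92)` → a = [8, 9, 5, 92] (same object as b); b = [8, 9, 5, 92] (same object as a)
`print(b)` → prints [8, 9, 5, 92]

Answer: [8, 9, 5, 92]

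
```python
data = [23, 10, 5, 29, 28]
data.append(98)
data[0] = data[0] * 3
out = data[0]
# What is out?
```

Trace:
`data = [23, 10, 5, 29, 28]` → data = [23, 10, 5, 29, 28]
`data.append(98)` → data = [23, 10, 5, 29, 28, 98]
`data[0] = data[0] * 3` → data = [69, 10, 5, 29, 28, 98]
`out = data[0]` → out = 69
So out = 69

Answer: 69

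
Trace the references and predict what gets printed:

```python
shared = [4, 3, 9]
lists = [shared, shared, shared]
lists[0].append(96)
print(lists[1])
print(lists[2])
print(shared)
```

Key concept: list of same reference.
Step by step:
`shared = [4, 3, 9]` → shared = [4, 3, 9]
`lists = [shared, shared, shared]` → lists = [[4, 3, 9], [4, 3, 9], [4, 3, 9]]
`lists[0].append(96)` → shared = [4, 3, 9, 96]; lists = [[4, 3, 9, 96], [4, 3, 9, 96], [4, 3, 9, 96]]
`print(lists[1])` → prints [4, 3, 9, 96]
`print(lists[2])` → prints [4, 3, 9, 96]
`print(shared)` → prints [4, 3, 9, 96]

Answer:
[4, 3, 9, 96]
[4, 3, 9, 96]
[4, 3, 9, 96]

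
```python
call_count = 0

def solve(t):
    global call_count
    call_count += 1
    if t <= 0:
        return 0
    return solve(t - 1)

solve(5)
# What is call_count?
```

Linear recursion stepping by 1: 6 calls from t=5 down to ≤0.

Answer: 6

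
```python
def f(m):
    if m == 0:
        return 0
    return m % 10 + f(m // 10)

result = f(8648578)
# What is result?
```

Sum of digits of 8648578: 8 + 7 + 5 + 8 + 4 + 6 + 8 = 46

Answer: 46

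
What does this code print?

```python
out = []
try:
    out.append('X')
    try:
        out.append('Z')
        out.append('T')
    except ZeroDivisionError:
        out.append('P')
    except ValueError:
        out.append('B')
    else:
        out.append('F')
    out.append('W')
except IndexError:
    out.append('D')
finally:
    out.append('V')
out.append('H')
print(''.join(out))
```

Execution trace: 'X' (try body) → 'Z' (inner try body) → 'T' (inner try body, no exception) → 'F' (inner else) → 'W' (try body, no exception) → 'V' (finally) → 'H' (after the try/except). Output: XZTFWVH

Answer: XZTFWVH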